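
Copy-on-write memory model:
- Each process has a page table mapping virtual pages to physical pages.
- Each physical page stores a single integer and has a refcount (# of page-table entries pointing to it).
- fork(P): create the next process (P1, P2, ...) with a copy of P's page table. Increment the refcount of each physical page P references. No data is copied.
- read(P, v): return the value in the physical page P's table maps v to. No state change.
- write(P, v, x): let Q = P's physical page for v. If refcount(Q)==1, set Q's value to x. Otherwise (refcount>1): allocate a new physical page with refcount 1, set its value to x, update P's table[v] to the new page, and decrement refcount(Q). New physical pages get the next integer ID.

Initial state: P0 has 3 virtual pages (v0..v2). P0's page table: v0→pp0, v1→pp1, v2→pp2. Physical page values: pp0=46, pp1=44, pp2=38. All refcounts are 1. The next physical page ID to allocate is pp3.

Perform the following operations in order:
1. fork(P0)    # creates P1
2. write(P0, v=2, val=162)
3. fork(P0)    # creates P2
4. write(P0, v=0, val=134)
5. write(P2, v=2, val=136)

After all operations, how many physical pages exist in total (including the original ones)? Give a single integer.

Op 1: fork(P0) -> P1. 3 ppages; refcounts: pp0:2 pp1:2 pp2:2
Op 2: write(P0, v2, 162). refcount(pp2)=2>1 -> COPY to pp3. 4 ppages; refcounts: pp0:2 pp1:2 pp2:1 pp3:1
Op 3: fork(P0) -> P2. 4 ppages; refcounts: pp0:3 pp1:3 pp2:1 pp3:2
Op 4: write(P0, v0, 134). refcount(pp0)=3>1 -> COPY to pp4. 5 ppages; refcounts: pp0:2 pp1:3 pp2:1 pp3:2 pp4:1
Op 5: write(P2, v2, 136). refcount(pp3)=2>1 -> COPY to pp5. 6 ppages; refcounts: pp0:2 pp1:3 pp2:1 pp3:1 pp4:1 pp5:1

Answer: 6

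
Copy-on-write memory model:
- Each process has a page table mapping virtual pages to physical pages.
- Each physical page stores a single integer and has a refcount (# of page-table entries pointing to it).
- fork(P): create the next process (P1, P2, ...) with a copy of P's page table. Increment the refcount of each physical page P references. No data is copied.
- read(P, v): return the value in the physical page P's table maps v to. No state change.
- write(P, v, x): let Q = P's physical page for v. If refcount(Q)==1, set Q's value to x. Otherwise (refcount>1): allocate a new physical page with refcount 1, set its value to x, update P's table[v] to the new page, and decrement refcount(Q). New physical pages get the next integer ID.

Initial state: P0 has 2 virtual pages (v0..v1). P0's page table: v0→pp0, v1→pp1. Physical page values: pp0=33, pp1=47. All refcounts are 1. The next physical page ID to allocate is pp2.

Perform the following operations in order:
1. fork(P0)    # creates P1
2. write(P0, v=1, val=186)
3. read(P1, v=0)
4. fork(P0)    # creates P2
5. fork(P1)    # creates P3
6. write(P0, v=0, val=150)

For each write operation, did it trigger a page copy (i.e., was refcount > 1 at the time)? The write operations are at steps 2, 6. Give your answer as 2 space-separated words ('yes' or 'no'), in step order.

Op 1: fork(P0) -> P1. 2 ppages; refcounts: pp0:2 pp1:2
Op 2: write(P0, v1, 186). refcount(pp1)=2>1 -> COPY to pp2. 3 ppages; refcounts: pp0:2 pp1:1 pp2:1
Op 3: read(P1, v0) -> 33. No state change.
Op 4: fork(P0) -> P2. 3 ppages; refcounts: pp0:3 pp1:1 pp2:2
Op 5: fork(P1) -> P3. 3 ppages; refcounts: pp0:4 pp1:2 pp2:2
Op 6: write(P0, v0, 150). refcount(pp0)=4>1 -> COPY to pp3. 4 ppages; refcounts: pp0:3 pp1:2 pp2:2 pp3:1

yes yes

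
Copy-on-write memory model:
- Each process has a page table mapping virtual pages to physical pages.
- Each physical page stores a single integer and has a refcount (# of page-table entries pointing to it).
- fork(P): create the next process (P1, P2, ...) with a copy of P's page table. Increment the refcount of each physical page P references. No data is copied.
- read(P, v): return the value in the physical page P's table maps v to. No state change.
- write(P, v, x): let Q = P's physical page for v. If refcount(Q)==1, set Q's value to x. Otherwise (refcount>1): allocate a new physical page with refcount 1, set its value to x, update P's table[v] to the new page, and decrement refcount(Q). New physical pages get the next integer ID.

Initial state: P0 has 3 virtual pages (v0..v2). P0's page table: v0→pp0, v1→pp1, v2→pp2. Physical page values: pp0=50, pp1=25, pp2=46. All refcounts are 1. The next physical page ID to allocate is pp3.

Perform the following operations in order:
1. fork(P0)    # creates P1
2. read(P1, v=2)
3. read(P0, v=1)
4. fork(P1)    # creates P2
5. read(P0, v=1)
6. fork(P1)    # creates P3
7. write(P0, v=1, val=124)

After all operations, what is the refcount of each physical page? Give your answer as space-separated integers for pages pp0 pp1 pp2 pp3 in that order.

Op 1: fork(P0) -> P1. 3 ppages; refcounts: pp0:2 pp1:2 pp2:2
Op 2: read(P1, v2) -> 46. No state change.
Op 3: read(P0, v1) -> 25. No state change.
Op 4: fork(P1) -> P2. 3 ppages; refcounts: pp0:3 pp1:3 pp2:3
Op 5: read(P0, v1) -> 25. No state change.
Op 6: fork(P1) -> P3. 3 ppages; refcounts: pp0:4 pp1:4 pp2:4
Op 7: write(P0, v1, 124). refcount(pp1)=4>1 -> COPY to pp3. 4 ppages; refcounts: pp0:4 pp1:3 pp2:4 pp3:1

Answer: 4 3 4 1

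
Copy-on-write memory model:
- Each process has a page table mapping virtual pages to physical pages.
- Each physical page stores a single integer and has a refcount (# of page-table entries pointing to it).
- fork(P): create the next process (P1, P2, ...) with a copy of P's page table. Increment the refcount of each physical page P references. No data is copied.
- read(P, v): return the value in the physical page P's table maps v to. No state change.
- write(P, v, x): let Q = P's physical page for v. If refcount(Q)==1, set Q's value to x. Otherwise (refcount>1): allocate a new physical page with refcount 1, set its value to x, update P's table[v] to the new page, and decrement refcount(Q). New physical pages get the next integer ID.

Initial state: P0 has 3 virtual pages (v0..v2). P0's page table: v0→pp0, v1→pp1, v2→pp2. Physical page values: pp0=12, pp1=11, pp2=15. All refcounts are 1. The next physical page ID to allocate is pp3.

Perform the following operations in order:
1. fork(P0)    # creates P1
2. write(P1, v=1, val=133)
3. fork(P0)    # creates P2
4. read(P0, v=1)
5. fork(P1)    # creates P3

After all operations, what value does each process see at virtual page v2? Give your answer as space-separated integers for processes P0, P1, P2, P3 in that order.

Op 1: fork(P0) -> P1. 3 ppages; refcounts: pp0:2 pp1:2 pp2:2
Op 2: write(P1, v1, 133). refcount(pp1)=2>1 -> COPY to pp3. 4 ppages; refcounts: pp0:2 pp1:1 pp2:2 pp3:1
Op 3: fork(P0) -> P2. 4 ppages; refcounts: pp0:3 pp1:2 pp2:3 pp3:1
Op 4: read(P0, v1) -> 11. No state change.
Op 5: fork(P1) -> P3. 4 ppages; refcounts: pp0:4 pp1:2 pp2:4 pp3:2
P0: v2 -> pp2 = 15
P1: v2 -> pp2 = 15
P2: v2 -> pp2 = 15
P3: v2 -> pp2 = 15

Answer: 15 15 15 15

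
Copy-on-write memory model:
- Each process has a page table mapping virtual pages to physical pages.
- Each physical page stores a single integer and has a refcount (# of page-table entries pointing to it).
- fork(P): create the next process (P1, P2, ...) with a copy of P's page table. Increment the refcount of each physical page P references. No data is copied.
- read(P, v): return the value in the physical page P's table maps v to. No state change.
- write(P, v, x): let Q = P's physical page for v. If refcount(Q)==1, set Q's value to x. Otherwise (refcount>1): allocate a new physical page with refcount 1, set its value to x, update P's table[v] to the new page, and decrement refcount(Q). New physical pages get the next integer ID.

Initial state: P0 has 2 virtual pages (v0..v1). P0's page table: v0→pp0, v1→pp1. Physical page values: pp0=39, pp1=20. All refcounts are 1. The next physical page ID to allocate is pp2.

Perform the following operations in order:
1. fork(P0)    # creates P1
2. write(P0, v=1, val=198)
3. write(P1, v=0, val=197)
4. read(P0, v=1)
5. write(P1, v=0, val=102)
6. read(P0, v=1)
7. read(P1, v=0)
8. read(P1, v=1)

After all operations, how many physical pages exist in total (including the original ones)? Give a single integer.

Answer: 4

Derivation:
Op 1: fork(P0) -> P1. 2 ppages; refcounts: pp0:2 pp1:2
Op 2: write(P0, v1, 198). refcount(pp1)=2>1 -> COPY to pp2. 3 ppages; refcounts: pp0:2 pp1:1 pp2:1
Op 3: write(P1, v0, 197). refcount(pp0)=2>1 -> COPY to pp3. 4 ppages; refcounts: pp0:1 pp1:1 pp2:1 pp3:1
Op 4: read(P0, v1) -> 198. No state change.
Op 5: write(P1, v0, 102). refcount(pp3)=1 -> write in place. 4 ppages; refcounts: pp0:1 pp1:1 pp2:1 pp3:1
Op 6: read(P0, v1) -> 198. No state change.
Op 7: read(P1, v0) -> 102. No state change.
Op 8: read(P1, v1) -> 20. No state change.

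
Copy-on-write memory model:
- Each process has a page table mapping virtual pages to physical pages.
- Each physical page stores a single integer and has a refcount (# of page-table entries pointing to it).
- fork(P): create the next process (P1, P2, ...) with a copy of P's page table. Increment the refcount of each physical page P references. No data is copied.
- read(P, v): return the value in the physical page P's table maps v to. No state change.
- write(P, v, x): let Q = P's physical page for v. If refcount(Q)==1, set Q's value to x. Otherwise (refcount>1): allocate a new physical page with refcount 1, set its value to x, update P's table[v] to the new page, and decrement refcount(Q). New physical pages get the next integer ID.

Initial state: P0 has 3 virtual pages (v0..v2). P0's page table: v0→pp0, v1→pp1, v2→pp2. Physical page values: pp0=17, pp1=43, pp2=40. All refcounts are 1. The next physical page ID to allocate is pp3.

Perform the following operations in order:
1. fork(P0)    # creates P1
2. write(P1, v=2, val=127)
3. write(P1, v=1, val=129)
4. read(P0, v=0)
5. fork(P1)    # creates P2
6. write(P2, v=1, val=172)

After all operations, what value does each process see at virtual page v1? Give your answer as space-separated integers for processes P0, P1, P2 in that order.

Answer: 43 129 172

Derivation:
Op 1: fork(P0) -> P1. 3 ppages; refcounts: pp0:2 pp1:2 pp2:2
Op 2: write(P1, v2, 127). refcount(pp2)=2>1 -> COPY to pp3. 4 ppages; refcounts: pp0:2 pp1:2 pp2:1 pp3:1
Op 3: write(P1, v1, 129). refcount(pp1)=2>1 -> COPY to pp4. 5 ppages; refcounts: pp0:2 pp1:1 pp2:1 pp3:1 pp4:1
Op 4: read(P0, v0) -> 17. No state change.
Op 5: fork(P1) -> P2. 5 ppages; refcounts: pp0:3 pp1:1 pp2:1 pp3:2 pp4:2
Op 6: write(P2, v1, 172). refcount(pp4)=2>1 -> COPY to pp5. 6 ppages; refcounts: pp0:3 pp1:1 pp2:1 pp3:2 pp4:1 pp5:1
P0: v1 -> pp1 = 43
P1: v1 -> pp4 = 129
P2: v1 -> pp5 = 172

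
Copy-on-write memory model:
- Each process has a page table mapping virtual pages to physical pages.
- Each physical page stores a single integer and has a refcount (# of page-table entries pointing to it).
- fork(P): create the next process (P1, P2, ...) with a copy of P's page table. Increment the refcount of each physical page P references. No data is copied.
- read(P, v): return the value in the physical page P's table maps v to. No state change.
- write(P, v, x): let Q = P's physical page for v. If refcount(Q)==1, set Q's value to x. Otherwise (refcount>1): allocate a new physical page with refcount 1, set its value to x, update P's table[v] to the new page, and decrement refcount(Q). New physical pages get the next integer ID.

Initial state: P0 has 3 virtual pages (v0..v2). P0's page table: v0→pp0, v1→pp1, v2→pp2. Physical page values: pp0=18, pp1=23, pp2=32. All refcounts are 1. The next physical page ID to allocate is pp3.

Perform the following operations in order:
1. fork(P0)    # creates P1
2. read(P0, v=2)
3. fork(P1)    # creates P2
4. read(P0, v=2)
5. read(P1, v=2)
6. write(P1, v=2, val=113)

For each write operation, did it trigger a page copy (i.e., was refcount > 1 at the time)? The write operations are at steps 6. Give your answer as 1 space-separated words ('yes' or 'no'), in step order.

Op 1: fork(P0) -> P1. 3 ppages; refcounts: pp0:2 pp1:2 pp2:2
Op 2: read(P0, v2) -> 32. No state change.
Op 3: fork(P1) -> P2. 3 ppages; refcounts: pp0:3 pp1:3 pp2:3
Op 4: read(P0, v2) -> 32. No state change.
Op 5: read(P1, v2) -> 32. No state change.
Op 6: write(P1, v2, 113). refcount(pp2)=3>1 -> COPY to pp3. 4 ppages; refcounts: pp0:3 pp1:3 pp2:2 pp3:1

yes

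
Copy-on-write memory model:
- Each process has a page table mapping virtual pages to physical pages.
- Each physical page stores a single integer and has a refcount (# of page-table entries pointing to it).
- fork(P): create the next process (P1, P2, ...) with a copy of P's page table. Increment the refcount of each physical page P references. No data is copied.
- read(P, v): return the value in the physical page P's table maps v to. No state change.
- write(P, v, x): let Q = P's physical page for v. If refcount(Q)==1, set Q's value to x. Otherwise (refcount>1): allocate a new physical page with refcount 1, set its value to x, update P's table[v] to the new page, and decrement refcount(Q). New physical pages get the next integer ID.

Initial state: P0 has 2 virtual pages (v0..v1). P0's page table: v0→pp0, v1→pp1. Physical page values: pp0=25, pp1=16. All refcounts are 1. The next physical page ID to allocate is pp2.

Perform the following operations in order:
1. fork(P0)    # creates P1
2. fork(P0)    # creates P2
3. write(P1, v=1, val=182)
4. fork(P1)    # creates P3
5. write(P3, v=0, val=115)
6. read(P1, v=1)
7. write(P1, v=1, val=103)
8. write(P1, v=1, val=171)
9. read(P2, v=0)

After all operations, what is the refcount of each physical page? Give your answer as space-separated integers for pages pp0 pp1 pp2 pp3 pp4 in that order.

Op 1: fork(P0) -> P1. 2 ppages; refcounts: pp0:2 pp1:2
Op 2: fork(P0) -> P2. 2 ppages; refcounts: pp0:3 pp1:3
Op 3: write(P1, v1, 182). refcount(pp1)=3>1 -> COPY to pp2. 3 ppages; refcounts: pp0:3 pp1:2 pp2:1
Op 4: fork(P1) -> P3. 3 ppages; refcounts: pp0:4 pp1:2 pp2:2
Op 5: write(P3, v0, 115). refcount(pp0)=4>1 -> COPY to pp3. 4 ppages; refcounts: pp0:3 pp1:2 pp2:2 pp3:1
Op 6: read(P1, v1) -> 182. No state change.
Op 7: write(P1, v1, 103). refcount(pp2)=2>1 -> COPY to pp4. 5 ppages; refcounts: pp0:3 pp1:2 pp2:1 pp3:1 pp4:1
Op 8: write(P1, v1, 171). refcount(pp4)=1 -> write in place. 5 ppages; refcounts: pp0:3 pp1:2 pp2:1 pp3:1 pp4:1
Op 9: read(P2, v0) -> 25. No state change.

Answer: 3 2 1 1 1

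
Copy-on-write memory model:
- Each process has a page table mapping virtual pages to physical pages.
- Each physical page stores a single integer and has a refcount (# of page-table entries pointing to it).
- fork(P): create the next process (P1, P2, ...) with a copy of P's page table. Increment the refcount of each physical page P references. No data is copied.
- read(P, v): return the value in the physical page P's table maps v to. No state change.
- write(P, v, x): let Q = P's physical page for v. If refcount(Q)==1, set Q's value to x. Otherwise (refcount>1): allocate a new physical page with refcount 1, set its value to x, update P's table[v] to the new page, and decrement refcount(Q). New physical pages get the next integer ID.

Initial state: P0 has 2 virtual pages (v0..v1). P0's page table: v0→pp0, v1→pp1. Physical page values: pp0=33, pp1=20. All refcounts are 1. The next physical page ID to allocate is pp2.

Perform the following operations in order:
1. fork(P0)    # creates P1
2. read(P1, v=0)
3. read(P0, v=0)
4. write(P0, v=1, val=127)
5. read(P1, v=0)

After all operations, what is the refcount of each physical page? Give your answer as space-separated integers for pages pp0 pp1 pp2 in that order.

Answer: 2 1 1

Derivation:
Op 1: fork(P0) -> P1. 2 ppages; refcounts: pp0:2 pp1:2
Op 2: read(P1, v0) -> 33. No state change.
Op 3: read(P0, v0) -> 33. No state change.
Op 4: write(P0, v1, 127). refcount(pp1)=2>1 -> COPY to pp2. 3 ppages; refcounts: pp0:2 pp1:1 pp2:1
Op 5: read(P1, v0) -> 33. No state change.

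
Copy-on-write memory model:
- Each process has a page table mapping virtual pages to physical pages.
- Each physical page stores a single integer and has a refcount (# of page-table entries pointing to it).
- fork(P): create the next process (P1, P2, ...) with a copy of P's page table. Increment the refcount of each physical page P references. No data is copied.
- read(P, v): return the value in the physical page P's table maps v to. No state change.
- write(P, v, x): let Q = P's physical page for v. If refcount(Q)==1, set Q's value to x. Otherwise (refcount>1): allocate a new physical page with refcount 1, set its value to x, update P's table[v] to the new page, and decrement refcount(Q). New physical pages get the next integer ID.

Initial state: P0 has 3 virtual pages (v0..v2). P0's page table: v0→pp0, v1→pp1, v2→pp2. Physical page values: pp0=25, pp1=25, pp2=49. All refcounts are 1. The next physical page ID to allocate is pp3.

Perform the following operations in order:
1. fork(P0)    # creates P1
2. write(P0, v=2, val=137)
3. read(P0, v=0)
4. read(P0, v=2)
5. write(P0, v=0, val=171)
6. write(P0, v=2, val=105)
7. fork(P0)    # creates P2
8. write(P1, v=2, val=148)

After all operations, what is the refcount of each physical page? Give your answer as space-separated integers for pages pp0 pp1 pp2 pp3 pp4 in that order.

Answer: 1 3 1 2 2

Derivation:
Op 1: fork(P0) -> P1. 3 ppages; refcounts: pp0:2 pp1:2 pp2:2
Op 2: write(P0, v2, 137). refcount(pp2)=2>1 -> COPY to pp3. 4 ppages; refcounts: pp0:2 pp1:2 pp2:1 pp3:1
Op 3: read(P0, v0) -> 25. No state change.
Op 4: read(P0, v2) -> 137. No state change.
Op 5: write(P0, v0, 171). refcount(pp0)=2>1 -> COPY to pp4. 5 ppages; refcounts: pp0:1 pp1:2 pp2:1 pp3:1 pp4:1
Op 6: write(P0, v2, 105). refcount(pp3)=1 -> write in place. 5 ppages; refcounts: pp0:1 pp1:2 pp2:1 pp3:1 pp4:1
Op 7: fork(P0) -> P2. 5 ppages; refcounts: pp0:1 pp1:3 pp2:1 pp3:2 pp4:2
Op 8: write(P1, v2, 148). refcount(pp2)=1 -> write in place. 5 ppages; refcounts: pp0:1 pp1:3 pp2:1 pp3:2 pp4:2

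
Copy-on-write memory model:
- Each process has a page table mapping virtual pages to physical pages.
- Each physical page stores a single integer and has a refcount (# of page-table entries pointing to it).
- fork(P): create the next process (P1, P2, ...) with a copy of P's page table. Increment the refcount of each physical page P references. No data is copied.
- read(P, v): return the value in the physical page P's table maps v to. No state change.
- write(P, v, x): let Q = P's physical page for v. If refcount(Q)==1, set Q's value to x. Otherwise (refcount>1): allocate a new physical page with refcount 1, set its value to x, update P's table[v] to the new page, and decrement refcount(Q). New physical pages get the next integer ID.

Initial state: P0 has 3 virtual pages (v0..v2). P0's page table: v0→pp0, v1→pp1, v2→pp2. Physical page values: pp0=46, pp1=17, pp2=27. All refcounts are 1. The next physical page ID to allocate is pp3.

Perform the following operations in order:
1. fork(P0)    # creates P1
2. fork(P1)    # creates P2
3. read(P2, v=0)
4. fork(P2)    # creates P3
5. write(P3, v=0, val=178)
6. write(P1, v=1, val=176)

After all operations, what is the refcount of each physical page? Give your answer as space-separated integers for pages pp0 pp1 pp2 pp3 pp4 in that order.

Op 1: fork(P0) -> P1. 3 ppages; refcounts: pp0:2 pp1:2 pp2:2
Op 2: fork(P1) -> P2. 3 ppages; refcounts: pp0:3 pp1:3 pp2:3
Op 3: read(P2, v0) -> 46. No state change.
Op 4: fork(P2) -> P3. 3 ppages; refcounts: pp0:4 pp1:4 pp2:4
Op 5: write(P3, v0, 178). refcount(pp0)=4>1 -> COPY to pp3. 4 ppages; refcounts: pp0:3 pp1:4 pp2:4 pp3:1
Op 6: write(P1, v1, 176). refcount(pp1)=4>1 -> COPY to pp4. 5 ppages; refcounts: pp0:3 pp1:3 pp2:4 pp3:1 pp4:1

Answer: 3 3 4 1 1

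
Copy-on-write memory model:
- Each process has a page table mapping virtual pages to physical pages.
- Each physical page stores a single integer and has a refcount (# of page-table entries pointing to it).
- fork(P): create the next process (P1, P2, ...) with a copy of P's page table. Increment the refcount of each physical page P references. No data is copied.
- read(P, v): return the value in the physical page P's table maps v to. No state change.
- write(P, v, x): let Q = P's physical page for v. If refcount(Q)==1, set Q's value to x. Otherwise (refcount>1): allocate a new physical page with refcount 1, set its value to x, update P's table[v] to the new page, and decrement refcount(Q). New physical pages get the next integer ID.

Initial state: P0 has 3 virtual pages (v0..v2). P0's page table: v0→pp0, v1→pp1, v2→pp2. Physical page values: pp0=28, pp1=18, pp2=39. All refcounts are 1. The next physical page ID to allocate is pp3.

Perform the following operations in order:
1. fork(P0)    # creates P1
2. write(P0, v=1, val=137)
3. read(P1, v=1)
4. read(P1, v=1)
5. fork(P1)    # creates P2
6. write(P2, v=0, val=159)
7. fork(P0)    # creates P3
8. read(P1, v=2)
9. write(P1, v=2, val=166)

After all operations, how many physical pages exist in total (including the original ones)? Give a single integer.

Answer: 6

Derivation:
Op 1: fork(P0) -> P1. 3 ppages; refcounts: pp0:2 pp1:2 pp2:2
Op 2: write(P0, v1, 137). refcount(pp1)=2>1 -> COPY to pp3. 4 ppages; refcounts: pp0:2 pp1:1 pp2:2 pp3:1
Op 3: read(P1, v1) -> 18. No state change.
Op 4: read(P1, v1) -> 18. No state change.
Op 5: fork(P1) -> P2. 4 ppages; refcounts: pp0:3 pp1:2 pp2:3 pp3:1
Op 6: write(P2, v0, 159). refcount(pp0)=3>1 -> COPY to pp4. 5 ppages; refcounts: pp0:2 pp1:2 pp2:3 pp3:1 pp4:1
Op 7: fork(P0) -> P3. 5 ppages; refcounts: pp0:3 pp1:2 pp2:4 pp3:2 pp4:1
Op 8: read(P1, v2) -> 39. No state change.
Op 9: write(P1, v2, 166). refcount(pp2)=4>1 -> COPY to pp5. 6 ppages; refcounts: pp0:3 pp1:2 pp2:3 pp3:2 pp4:1 pp5:1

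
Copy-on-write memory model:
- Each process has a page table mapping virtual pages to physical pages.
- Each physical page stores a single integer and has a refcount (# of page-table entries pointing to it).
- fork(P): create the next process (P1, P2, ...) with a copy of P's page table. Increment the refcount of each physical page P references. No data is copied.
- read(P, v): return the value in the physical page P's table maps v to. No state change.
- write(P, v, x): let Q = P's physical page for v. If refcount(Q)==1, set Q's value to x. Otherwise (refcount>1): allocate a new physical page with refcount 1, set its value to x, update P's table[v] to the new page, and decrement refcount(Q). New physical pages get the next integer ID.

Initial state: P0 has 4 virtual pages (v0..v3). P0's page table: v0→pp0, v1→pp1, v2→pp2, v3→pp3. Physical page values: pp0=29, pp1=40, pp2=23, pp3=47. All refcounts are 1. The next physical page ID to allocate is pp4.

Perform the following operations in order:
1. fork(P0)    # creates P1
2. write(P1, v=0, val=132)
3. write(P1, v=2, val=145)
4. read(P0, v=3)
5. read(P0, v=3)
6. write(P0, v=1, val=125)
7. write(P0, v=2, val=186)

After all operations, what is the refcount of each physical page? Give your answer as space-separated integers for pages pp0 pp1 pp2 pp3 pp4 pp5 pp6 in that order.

Op 1: fork(P0) -> P1. 4 ppages; refcounts: pp0:2 pp1:2 pp2:2 pp3:2
Op 2: write(P1, v0, 132). refcount(pp0)=2>1 -> COPY to pp4. 5 ppages; refcounts: pp0:1 pp1:2 pp2:2 pp3:2 pp4:1
Op 3: write(P1, v2, 145). refcount(pp2)=2>1 -> COPY to pp5. 6 ppages; refcounts: pp0:1 pp1:2 pp2:1 pp3:2 pp4:1 pp5:1
Op 4: read(P0, v3) -> 47. No state change.
Op 5: read(P0, v3) -> 47. No state change.
Op 6: write(P0, v1, 125). refcount(pp1)=2>1 -> COPY to pp6. 7 ppages; refcounts: pp0:1 pp1:1 pp2:1 pp3:2 pp4:1 pp5:1 pp6:1
Op 7: write(P0, v2, 186). refcount(pp2)=1 -> write in place. 7 ppages; refcounts: pp0:1 pp1:1 pp2:1 pp3:2 pp4:1 pp5:1 pp6:1

Answer: 1 1 1 2 1 1 1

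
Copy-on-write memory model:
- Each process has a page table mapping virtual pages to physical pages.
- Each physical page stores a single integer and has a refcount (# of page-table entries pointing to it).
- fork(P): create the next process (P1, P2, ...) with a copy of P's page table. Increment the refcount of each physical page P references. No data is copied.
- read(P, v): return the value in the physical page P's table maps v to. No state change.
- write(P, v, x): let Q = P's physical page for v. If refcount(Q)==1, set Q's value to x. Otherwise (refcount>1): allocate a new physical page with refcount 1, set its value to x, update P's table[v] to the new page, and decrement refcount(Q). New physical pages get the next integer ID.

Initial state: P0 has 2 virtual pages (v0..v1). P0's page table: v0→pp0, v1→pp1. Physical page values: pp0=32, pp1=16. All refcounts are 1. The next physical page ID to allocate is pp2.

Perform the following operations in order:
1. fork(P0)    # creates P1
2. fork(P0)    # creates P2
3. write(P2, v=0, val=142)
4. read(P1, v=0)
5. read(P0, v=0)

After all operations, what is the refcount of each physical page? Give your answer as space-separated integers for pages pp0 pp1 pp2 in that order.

Answer: 2 3 1

Derivation:
Op 1: fork(P0) -> P1. 2 ppages; refcounts: pp0:2 pp1:2
Op 2: fork(P0) -> P2. 2 ppages; refcounts: pp0:3 pp1:3
Op 3: write(P2, v0, 142). refcount(pp0)=3>1 -> COPY to pp2. 3 ppages; refcounts: pp0:2 pp1:3 pp2:1
Op 4: read(P1, v0) -> 32. No state change.
Op 5: read(P0, v0) -> 32. No state change.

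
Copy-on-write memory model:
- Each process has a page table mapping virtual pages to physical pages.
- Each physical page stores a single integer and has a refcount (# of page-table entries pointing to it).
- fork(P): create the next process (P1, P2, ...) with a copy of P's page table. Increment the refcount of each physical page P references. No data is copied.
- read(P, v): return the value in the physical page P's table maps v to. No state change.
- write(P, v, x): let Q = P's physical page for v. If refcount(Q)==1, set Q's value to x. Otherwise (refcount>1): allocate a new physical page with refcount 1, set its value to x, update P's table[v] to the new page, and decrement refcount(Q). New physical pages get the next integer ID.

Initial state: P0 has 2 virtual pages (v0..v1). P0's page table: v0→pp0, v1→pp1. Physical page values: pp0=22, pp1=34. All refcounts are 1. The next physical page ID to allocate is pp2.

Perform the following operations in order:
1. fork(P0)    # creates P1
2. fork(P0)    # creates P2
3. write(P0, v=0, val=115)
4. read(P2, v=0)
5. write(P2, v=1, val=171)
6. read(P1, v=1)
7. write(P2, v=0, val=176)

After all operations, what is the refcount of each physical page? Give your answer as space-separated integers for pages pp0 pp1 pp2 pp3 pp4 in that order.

Answer: 1 2 1 1 1

Derivation:
Op 1: fork(P0) -> P1. 2 ppages; refcounts: pp0:2 pp1:2
Op 2: fork(P0) -> P2. 2 ppages; refcounts: pp0:3 pp1:3
Op 3: write(P0, v0, 115). refcount(pp0)=3>1 -> COPY to pp2. 3 ppages; refcounts: pp0:2 pp1:3 pp2:1
Op 4: read(P2, v0) -> 22. No state change.
Op 5: write(P2, v1, 171). refcount(pp1)=3>1 -> COPY to pp3. 4 ppages; refcounts: pp0:2 pp1:2 pp2:1 pp3:1
Op 6: read(P1, v1) -> 34. No state change.
Op 7: write(P2, v0, 176). refcount(pp0)=2>1 -> COPY to pp4. 5 ppages; refcounts: pp0:1 pp1:2 pp2:1 pp3:1 pp4:1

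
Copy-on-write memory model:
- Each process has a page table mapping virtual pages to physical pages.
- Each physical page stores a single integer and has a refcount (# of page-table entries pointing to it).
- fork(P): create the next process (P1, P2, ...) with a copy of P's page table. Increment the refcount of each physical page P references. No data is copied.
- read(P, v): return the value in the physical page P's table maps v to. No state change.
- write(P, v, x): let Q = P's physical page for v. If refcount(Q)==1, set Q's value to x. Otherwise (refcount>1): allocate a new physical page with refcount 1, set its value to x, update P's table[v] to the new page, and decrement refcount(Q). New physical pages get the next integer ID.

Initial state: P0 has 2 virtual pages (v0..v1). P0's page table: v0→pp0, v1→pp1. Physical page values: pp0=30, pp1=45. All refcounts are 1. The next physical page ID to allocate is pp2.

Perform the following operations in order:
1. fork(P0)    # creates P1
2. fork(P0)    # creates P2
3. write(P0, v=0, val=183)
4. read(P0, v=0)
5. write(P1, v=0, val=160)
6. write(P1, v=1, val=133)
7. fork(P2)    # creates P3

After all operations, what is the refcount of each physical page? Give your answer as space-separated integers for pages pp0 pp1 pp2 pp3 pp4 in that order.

Op 1: fork(P0) -> P1. 2 ppages; refcounts: pp0:2 pp1:2
Op 2: fork(P0) -> P2. 2 ppages; refcounts: pp0:3 pp1:3
Op 3: write(P0, v0, 183). refcount(pp0)=3>1 -> COPY to pp2. 3 ppages; refcounts: pp0:2 pp1:3 pp2:1
Op 4: read(P0, v0) -> 183. No state change.
Op 5: write(P1, v0, 160). refcount(pp0)=2>1 -> COPY to pp3. 4 ppages; refcounts: pp0:1 pp1:3 pp2:1 pp3:1
Op 6: write(P1, v1, 133). refcount(pp1)=3>1 -> COPY to pp4. 5 ppages; refcounts: pp0:1 pp1:2 pp2:1 pp3:1 pp4:1
Op 7: fork(P2) -> P3. 5 ppages; refcounts: pp0:2 pp1:3 pp2:1 pp3:1 pp4:1

Answer: 2 3 1 1 1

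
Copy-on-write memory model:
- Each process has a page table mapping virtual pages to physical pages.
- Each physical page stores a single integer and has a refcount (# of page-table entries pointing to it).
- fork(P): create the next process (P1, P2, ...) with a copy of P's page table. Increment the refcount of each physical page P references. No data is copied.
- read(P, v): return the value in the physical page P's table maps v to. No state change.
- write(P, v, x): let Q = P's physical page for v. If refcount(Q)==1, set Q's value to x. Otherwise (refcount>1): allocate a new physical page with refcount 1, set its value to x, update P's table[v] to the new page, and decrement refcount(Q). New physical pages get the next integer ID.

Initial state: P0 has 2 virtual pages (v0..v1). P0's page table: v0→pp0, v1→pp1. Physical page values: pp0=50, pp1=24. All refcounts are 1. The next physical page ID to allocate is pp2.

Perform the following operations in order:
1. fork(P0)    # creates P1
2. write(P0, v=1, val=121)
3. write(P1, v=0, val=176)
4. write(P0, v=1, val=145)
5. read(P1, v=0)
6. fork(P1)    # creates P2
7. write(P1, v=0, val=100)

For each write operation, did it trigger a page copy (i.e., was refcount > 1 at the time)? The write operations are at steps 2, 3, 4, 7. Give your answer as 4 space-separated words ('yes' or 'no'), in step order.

Op 1: fork(P0) -> P1. 2 ppages; refcounts: pp0:2 pp1:2
Op 2: write(P0, v1, 121). refcount(pp1)=2>1 -> COPY to pp2. 3 ppages; refcounts: pp0:2 pp1:1 pp2:1
Op 3: write(P1, v0, 176). refcount(pp0)=2>1 -> COPY to pp3. 4 ppages; refcounts: pp0:1 pp1:1 pp2:1 pp3:1
Op 4: write(P0, v1, 145). refcount(pp2)=1 -> write in place. 4 ppages; refcounts: pp0:1 pp1:1 pp2:1 pp3:1
Op 5: read(P1, v0) -> 176. No state change.
Op 6: fork(P1) -> P2. 4 ppages; refcounts: pp0:1 pp1:2 pp2:1 pp3:2
Op 7: write(P1, v0, 100). refcount(pp3)=2>1 -> COPY to pp4. 5 ppages; refcounts: pp0:1 pp1:2 pp2:1 pp3:1 pp4:1

yes yes no yes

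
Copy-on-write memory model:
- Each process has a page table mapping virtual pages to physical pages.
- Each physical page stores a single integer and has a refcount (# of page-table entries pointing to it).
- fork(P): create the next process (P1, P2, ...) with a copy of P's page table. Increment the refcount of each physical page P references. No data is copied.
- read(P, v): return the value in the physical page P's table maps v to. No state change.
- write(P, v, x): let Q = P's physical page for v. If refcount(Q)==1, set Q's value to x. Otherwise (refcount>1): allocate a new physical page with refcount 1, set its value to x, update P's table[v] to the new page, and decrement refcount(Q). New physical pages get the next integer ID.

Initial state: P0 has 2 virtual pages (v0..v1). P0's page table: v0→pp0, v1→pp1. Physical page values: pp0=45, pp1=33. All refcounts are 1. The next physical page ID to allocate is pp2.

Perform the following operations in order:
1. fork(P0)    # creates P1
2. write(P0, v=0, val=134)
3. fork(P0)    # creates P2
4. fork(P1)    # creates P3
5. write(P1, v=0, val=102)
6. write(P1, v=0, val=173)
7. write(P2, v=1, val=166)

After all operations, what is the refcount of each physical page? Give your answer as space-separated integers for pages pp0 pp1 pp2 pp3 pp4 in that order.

Answer: 1 3 2 1 1

Derivation:
Op 1: fork(P0) -> P1. 2 ppages; refcounts: pp0:2 pp1:2
Op 2: write(P0, v0, 134). refcount(pp0)=2>1 -> COPY to pp2. 3 ppages; refcounts: pp0:1 pp1:2 pp2:1
Op 3: fork(P0) -> P2. 3 ppages; refcounts: pp0:1 pp1:3 pp2:2
Op 4: fork(P1) -> P3. 3 ppages; refcounts: pp0:2 pp1:4 pp2:2
Op 5: write(P1, v0, 102). refcount(pp0)=2>1 -> COPY to pp3. 4 ppages; refcounts: pp0:1 pp1:4 pp2:2 pp3:1
Op 6: write(P1, v0, 173). refcount(pp3)=1 -> write in place. 4 ppages; refcounts: pp0:1 pp1:4 pp2:2 pp3:1
Op 7: write(P2, v1, 166). refcount(pp1)=4>1 -> COPY to pp4. 5 ppages; refcounts: pp0:1 pp1:3 pp2:2 pp3:1 pp4:1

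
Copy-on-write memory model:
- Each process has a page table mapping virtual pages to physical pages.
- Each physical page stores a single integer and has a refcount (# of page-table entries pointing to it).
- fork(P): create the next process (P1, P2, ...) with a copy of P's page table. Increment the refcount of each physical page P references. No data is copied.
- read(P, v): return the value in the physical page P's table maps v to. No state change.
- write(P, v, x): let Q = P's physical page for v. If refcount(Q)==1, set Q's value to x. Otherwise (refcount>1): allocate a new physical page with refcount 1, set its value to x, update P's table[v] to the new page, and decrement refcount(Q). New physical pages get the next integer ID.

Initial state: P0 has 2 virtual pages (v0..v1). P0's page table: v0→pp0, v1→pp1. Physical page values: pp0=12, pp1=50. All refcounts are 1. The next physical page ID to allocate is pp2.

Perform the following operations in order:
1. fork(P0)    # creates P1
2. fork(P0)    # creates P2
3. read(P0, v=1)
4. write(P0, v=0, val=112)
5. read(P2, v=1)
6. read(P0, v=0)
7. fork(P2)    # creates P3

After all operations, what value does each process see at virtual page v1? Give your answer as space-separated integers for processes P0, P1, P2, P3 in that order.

Answer: 50 50 50 50

Derivation:
Op 1: fork(P0) -> P1. 2 ppages; refcounts: pp0:2 pp1:2
Op 2: fork(P0) -> P2. 2 ppages; refcounts: pp0:3 pp1:3
Op 3: read(P0, v1) -> 50. No state change.
Op 4: write(P0, v0, 112). refcount(pp0)=3>1 -> COPY to pp2. 3 ppages; refcounts: pp0:2 pp1:3 pp2:1
Op 5: read(P2, v1) -> 50. No state change.
Op 6: read(P0, v0) -> 112. No state change.
Op 7: fork(P2) -> P3. 3 ppages; refcounts: pp0:3 pp1:4 pp2:1
P0: v1 -> pp1 = 50
P1: v1 -> pp1 = 50
P2: v1 -> pp1 = 50
P3: v1 -> pp1 = 50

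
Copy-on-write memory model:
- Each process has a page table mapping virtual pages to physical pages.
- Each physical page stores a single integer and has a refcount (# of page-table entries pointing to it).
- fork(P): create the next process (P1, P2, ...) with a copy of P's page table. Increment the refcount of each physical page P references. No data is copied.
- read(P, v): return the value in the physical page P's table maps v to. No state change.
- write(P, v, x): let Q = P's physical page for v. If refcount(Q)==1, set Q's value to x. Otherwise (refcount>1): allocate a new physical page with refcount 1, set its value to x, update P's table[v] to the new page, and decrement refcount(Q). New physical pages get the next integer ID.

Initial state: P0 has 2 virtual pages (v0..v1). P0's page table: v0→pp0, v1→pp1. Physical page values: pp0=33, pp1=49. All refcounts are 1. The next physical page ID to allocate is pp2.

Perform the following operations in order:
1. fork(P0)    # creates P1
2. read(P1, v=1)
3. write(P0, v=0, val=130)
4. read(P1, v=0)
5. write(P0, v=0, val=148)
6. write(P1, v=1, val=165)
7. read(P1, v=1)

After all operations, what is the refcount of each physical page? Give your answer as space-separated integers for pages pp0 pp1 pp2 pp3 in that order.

Answer: 1 1 1 1

Derivation:
Op 1: fork(P0) -> P1. 2 ppages; refcounts: pp0:2 pp1:2
Op 2: read(P1, v1) -> 49. No state change.
Op 3: write(P0, v0, 130). refcount(pp0)=2>1 -> COPY to pp2. 3 ppages; refcounts: pp0:1 pp1:2 pp2:1
Op 4: read(P1, v0) -> 33. No state change.
Op 5: write(P0, v0, 148). refcount(pp2)=1 -> write in place. 3 ppages; refcounts: pp0:1 pp1:2 pp2:1
Op 6: write(P1, v1, 165). refcount(pp1)=2>1 -> COPY to pp3. 4 ppages; refcounts: pp0:1 pp1:1 pp2:1 pp3:1
Op 7: read(P1, v1) -> 165. No state change.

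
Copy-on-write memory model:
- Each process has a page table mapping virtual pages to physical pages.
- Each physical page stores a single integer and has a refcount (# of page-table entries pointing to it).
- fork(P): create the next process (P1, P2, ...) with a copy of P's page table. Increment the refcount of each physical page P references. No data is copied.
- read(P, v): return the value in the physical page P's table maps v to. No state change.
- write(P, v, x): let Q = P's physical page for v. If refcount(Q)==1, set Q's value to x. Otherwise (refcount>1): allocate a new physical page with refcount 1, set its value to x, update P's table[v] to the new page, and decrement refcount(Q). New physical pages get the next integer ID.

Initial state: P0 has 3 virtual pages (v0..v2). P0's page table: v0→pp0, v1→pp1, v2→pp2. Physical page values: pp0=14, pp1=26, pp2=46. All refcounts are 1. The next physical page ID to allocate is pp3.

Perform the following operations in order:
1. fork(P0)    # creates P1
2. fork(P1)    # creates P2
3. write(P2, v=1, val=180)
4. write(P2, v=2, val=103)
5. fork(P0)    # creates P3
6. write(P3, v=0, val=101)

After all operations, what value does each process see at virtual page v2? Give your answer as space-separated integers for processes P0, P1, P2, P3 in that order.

Answer: 46 46 103 46

Derivation:
Op 1: fork(P0) -> P1. 3 ppages; refcounts: pp0:2 pp1:2 pp2:2
Op 2: fork(P1) -> P2. 3 ppages; refcounts: pp0:3 pp1:3 pp2:3
Op 3: write(P2, v1, 180). refcount(pp1)=3>1 -> COPY to pp3. 4 ppages; refcounts: pp0:3 pp1:2 pp2:3 pp3:1
Op 4: write(P2, v2, 103). refcount(pp2)=3>1 -> COPY to pp4. 5 ppages; refcounts: pp0:3 pp1:2 pp2:2 pp3:1 pp4:1
Op 5: fork(P0) -> P3. 5 ppages; refcounts: pp0:4 pp1:3 pp2:3 pp3:1 pp4:1
Op 6: write(P3, v0, 101). refcount(pp0)=4>1 -> COPY to pp5. 6 ppages; refcounts: pp0:3 pp1:3 pp2:3 pp3:1 pp4:1 pp5:1
P0: v2 -> pp2 = 46
P1: v2 -> pp2 = 46
P2: v2 -> pp4 = 103
P3: v2 -> pp2 = 46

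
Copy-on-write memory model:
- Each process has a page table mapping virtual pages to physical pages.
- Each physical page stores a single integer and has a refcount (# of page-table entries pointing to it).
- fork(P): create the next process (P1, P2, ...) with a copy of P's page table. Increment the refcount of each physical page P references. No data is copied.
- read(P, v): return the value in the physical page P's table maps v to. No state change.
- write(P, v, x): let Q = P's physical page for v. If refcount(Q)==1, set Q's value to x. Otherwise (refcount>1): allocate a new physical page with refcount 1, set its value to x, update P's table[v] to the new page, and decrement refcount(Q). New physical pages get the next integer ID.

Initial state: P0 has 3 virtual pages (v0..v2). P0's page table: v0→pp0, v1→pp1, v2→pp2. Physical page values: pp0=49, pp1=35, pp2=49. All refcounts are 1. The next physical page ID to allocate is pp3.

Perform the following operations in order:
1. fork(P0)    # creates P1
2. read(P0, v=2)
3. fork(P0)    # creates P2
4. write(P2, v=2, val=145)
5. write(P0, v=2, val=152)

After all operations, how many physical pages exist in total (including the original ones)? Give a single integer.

Answer: 5

Derivation:
Op 1: fork(P0) -> P1. 3 ppages; refcounts: pp0:2 pp1:2 pp2:2
Op 2: read(P0, v2) -> 49. No state change.
Op 3: fork(P0) -> P2. 3 ppages; refcounts: pp0:3 pp1:3 pp2:3
Op 4: write(P2, v2, 145). refcount(pp2)=3>1 -> COPY to pp3. 4 ppages; refcounts: pp0:3 pp1:3 pp2:2 pp3:1
Op 5: write(P0, v2, 152). refcount(pp2)=2>1 -> COPY to pp4. 5 ppages; refcounts: pp0:3 pp1:3 pp2:1 pp3:1 pp4:1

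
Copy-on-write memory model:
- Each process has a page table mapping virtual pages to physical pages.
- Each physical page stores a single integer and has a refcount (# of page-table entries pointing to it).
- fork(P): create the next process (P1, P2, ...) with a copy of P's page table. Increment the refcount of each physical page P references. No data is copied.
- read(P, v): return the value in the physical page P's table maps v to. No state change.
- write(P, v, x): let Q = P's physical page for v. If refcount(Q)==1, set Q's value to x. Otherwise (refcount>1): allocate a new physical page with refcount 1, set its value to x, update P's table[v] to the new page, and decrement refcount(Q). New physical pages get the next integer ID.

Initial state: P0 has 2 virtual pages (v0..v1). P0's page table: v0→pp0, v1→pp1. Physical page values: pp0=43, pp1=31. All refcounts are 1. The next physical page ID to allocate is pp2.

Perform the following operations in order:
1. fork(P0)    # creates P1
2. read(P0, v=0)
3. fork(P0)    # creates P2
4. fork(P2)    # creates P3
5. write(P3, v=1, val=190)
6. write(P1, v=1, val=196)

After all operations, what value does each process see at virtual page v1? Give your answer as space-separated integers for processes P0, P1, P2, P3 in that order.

Answer: 31 196 31 190

Derivation:
Op 1: fork(P0) -> P1. 2 ppages; refcounts: pp0:2 pp1:2
Op 2: read(P0, v0) -> 43. No state change.
Op 3: fork(P0) -> P2. 2 ppages; refcounts: pp0:3 pp1:3
Op 4: fork(P2) -> P3. 2 ppages; refcounts: pp0:4 pp1:4
Op 5: write(P3, v1, 190). refcount(pp1)=4>1 -> COPY to pp2. 3 ppages; refcounts: pp0:4 pp1:3 pp2:1
Op 6: write(P1, v1, 196). refcount(pp1)=3>1 -> COPY to pp3. 4 ppages; refcounts: pp0:4 pp1:2 pp2:1 pp3:1
P0: v1 -> pp1 = 31
P1: v1 -> pp3 = 196
P2: v1 -> pp1 = 31
P3: v1 -> pp2 = 190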